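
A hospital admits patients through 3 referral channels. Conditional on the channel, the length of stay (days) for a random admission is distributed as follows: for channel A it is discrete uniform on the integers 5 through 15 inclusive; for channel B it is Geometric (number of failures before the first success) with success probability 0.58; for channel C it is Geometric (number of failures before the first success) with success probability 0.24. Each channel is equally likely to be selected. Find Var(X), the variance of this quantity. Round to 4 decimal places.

Per component, A: μ=10, E[X²]=110; B: μ=0.724138, E[X²]=1.77289; C: μ=3.16667, E[X²]=23.2222.
E[X] = 0.333333·10 + 0.333333·0.724138 + 0.333333·3.16667 = 4.63027.
E[X²] = 0.333333·110 + 0.333333·1.77289 + 0.333333·23.2222 = 44.9984.
Var(X) = E[X²] − (E[X])² = 44.9984 − 21.4394 = 23.559.

23.5590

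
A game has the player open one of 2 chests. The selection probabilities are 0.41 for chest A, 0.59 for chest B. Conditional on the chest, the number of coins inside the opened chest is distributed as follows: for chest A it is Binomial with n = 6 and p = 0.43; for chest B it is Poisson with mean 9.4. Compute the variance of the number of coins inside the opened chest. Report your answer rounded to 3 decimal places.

17.400

Per component, A: μ=2.58, E[X²]=8.127; B: μ=9.4, E[X²]=97.76.
E[X] = 0.41·2.58 + 0.59·9.4 = 6.6038.
E[X²] = 0.41·8.127 + 0.59·97.76 = 61.0105.
Var(X) = E[X²] − (E[X])² = 61.0105 − 43.6102 = 17.4003.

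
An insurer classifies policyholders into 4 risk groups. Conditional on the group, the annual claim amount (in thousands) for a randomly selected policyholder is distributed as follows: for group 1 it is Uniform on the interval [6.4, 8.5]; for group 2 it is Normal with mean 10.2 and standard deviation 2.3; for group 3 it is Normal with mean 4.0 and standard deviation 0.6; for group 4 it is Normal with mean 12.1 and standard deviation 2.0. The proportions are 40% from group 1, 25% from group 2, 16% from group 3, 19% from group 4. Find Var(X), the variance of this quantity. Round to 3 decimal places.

Per component, 1: μ=7.45, E[X²]=55.87; 2: μ=10.2, E[X²]=109.33; 3: μ=4, E[X²]=16.36; 4: μ=12.1, E[X²]=150.41.
E[X] = 0.4·7.45 + 0.25·10.2 + 0.16·4 + 0.19·12.1 = 8.469.
E[X²] = 0.4·55.87 + 0.25·109.33 + 0.16·16.36 + 0.19·150.41 = 80.876.
Var(X) = E[X²] − (E[X])² = 80.876 − 71.724 = 9.15204.

9.152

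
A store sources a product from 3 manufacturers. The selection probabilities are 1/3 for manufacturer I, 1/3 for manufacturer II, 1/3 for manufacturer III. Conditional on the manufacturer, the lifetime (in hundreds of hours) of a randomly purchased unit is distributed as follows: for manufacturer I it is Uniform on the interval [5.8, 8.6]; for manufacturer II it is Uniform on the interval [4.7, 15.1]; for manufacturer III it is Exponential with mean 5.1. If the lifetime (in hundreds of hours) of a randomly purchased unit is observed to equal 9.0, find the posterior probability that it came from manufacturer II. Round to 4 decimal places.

Likelihoods f(9.0 | ·): I: 0; II: 0.0961538; III: 0.0335759.
Posterior ∝ prior × likelihood. Numerator for II: 0.333333·0.0961538 = 0.0320513.
Normalizing constant: 0.333333·0 + 0.333333·0.0961538 + 0.333333·0.0335759 = 0.0432433.
P(II | observation) = 0.0320513 / 0.0432433 = 0.741186.

0.7412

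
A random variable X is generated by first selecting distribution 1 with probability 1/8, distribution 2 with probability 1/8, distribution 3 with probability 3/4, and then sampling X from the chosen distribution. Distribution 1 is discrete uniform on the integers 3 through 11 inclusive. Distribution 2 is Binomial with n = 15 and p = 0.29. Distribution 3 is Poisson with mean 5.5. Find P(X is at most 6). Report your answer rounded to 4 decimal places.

Conditional on each component, P(X ≤ 6): 1: 0.444444; 2: 0.886974; 3: 0.686036.
By total probability, P(X ≤ 6) = 0.125·0.444444 + 0.125·0.886974 + 0.75·0.686036 = 0.680954.

0.6810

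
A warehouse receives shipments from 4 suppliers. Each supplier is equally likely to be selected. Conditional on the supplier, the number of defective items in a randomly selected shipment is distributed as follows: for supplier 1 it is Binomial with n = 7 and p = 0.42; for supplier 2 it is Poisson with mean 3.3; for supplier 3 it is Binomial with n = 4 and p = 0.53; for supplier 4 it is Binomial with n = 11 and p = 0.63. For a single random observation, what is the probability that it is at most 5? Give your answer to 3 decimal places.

Conditional on each supplier, P(X ≤ 5): 1: 0.975409; 2: 0.882877; 3: 1; 4: 0.18467.
By total probability, P(X ≤ 5) = 0.25·0.975409 + 0.25·0.882877 + 0.25·1 + 0.25·0.18467 = 0.760739.

0.761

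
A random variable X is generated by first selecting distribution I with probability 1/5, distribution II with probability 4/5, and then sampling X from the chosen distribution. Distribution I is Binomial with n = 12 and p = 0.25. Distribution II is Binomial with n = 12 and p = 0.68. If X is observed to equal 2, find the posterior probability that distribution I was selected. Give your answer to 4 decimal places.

Likelihoods P(X=2 | ·): I: 0.232293; II: 0.000343607.
Posterior ∝ prior × likelihood. Numerator for I: 0.2·0.232293 = 0.0464586.
Normalizing constant: 0.2·0.232293 + 0.8·0.000343607 = 0.0467335.
P(I | observation) = 0.0464586 / 0.0467335 = 0.994118.

0.9941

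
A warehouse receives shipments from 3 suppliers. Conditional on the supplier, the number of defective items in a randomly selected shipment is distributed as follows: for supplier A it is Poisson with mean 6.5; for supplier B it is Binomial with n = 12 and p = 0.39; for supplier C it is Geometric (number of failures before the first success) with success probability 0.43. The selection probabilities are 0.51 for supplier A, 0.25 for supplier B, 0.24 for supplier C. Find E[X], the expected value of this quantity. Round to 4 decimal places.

Component means — A: 6.5; B: 4.68; C: 1.32558.
E[X] = 0.51·6.5 + 0.25·4.68 + 0.24·1.32558 = 4.80314.

4.8031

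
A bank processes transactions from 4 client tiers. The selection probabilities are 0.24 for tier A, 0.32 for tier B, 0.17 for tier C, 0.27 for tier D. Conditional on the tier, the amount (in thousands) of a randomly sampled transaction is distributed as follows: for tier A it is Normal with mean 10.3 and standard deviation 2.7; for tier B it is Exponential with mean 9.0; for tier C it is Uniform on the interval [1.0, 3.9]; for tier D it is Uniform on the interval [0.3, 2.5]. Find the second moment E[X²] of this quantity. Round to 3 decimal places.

80.829

For each component E[X²] = Var + (mean)², giving A: 113.38; B: 162; C: 6.70333; D: 2.36333.
Overall E[X²] = 0.24·113.38 + 0.32·162 + 0.17·6.70333 + 0.27·2.36333 = 80.8289.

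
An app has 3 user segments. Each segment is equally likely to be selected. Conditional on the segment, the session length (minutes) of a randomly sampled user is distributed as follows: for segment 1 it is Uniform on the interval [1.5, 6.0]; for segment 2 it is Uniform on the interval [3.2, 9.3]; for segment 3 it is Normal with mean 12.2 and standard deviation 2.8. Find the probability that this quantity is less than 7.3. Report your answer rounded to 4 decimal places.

0.5707

Conditional on each segment, P(X < 7.3): 1: 1; 2: 0.672131; 3: 0.0400592.
By total probability, P(X < 7.3) = 0.333333·1 + 0.333333·0.672131 + 0.333333·0.0400592 = 0.57073.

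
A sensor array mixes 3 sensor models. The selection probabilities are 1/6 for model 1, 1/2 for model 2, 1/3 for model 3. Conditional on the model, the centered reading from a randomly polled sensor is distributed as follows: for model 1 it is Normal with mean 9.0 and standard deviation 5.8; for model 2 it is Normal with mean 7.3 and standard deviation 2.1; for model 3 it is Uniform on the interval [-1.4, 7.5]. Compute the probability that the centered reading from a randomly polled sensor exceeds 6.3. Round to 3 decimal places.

0.500

Conditional on each model, P(X > 6.3): 1: 0.679219; 2: 0.683031; 3: 0.134831.
By total probability, P(X > 6.3) = 0.166667·0.679219 + 0.5·0.683031 + 0.333333·0.134831 = 0.499662.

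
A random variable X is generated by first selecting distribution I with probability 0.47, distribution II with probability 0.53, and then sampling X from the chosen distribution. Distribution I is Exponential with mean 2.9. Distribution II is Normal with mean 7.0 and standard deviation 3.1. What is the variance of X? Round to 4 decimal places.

13.2334

Per component, I: μ=2.9, E[X²]=16.82; II: μ=7, E[X²]=58.61.
E[X] = 0.47·2.9 + 0.53·7 = 5.073.
E[X²] = 0.47·16.82 + 0.53·58.61 = 38.9687.
Var(X) = E[X²] − (E[X])² = 38.9687 − 25.7353 = 13.2334.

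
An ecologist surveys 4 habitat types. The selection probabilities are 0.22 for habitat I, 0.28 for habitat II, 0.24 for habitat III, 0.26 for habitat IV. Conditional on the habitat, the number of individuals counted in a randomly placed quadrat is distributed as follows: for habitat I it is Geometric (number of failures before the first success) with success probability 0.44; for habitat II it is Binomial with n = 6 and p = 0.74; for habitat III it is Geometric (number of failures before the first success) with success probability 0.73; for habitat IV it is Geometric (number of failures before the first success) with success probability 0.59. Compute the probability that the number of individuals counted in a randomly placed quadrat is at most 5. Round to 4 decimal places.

Conditional on each habitat, P(X ≤ 5): I: 0.969159; II: 0.835794; III: 0.999613; IV: 0.99525.
By total probability, P(X ≤ 5) = 0.22·0.969159 + 0.28·0.835794 + 0.24·0.999613 + 0.26·0.99525 = 0.945909.

0.9459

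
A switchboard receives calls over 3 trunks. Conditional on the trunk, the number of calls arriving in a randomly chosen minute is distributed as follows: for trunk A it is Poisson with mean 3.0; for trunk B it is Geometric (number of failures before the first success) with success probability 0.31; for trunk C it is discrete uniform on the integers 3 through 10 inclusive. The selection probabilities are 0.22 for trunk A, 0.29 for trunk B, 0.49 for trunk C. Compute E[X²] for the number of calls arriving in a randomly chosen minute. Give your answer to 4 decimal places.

For each component E[X²] = Var + (mean)², giving A: 12; B: 12.1342; C: 47.5.
Overall E[X²] = 0.22·12 + 0.29·12.1342 + 0.49·47.5 = 29.4339.

29.4339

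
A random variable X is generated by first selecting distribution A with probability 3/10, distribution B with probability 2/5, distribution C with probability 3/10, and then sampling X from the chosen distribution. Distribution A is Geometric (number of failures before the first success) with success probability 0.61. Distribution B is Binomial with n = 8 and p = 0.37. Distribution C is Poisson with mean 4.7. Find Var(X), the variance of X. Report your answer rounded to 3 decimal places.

4.964

Per component, A: μ=0.639344, E[X²]=1.45687; B: μ=2.96, E[X²]=10.6264; C: μ=4.7, E[X²]=26.79.
E[X] = 0.3·0.639344 + 0.4·2.96 + 0.3·4.7 = 2.7858.
E[X²] = 0.3·1.45687 + 0.4·10.6264 + 0.3·26.79 = 12.7246.
Var(X) = E[X²] − (E[X])² = 12.7246 − 7.7607 = 4.96392.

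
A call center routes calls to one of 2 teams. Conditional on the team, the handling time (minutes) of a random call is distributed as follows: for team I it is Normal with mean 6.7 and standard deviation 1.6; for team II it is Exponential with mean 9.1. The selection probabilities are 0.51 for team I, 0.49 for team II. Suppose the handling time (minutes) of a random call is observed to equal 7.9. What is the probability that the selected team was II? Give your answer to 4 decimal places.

Likelihoods f(7.9 | ·): I: 0.188211; II: 0.0461247.
Posterior ∝ prior × likelihood. Numerator for II: 0.49·0.0461247 = 0.0226011.
Normalizing constant: 0.51·0.188211 + 0.49·0.0461247 = 0.118589.
P(II | observation) = 0.0226011 / 0.118589 = 0.190584.

0.1906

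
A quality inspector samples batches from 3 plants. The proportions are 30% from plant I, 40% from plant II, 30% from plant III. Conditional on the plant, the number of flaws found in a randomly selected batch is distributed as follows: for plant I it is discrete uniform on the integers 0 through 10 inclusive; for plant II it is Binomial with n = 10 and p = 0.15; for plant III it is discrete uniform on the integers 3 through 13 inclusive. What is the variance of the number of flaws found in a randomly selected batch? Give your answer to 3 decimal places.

13.860

Per component, I: μ=5, E[X²]=35; II: μ=1.5, E[X²]=3.525; III: μ=8, E[X²]=74.
E[X] = 0.3·5 + 0.4·1.5 + 0.3·8 = 4.5.
E[X²] = 0.3·35 + 0.4·3.525 + 0.3·74 = 34.11.
Var(X) = E[X²] − (E[X])² = 34.11 − 20.25 = 13.86.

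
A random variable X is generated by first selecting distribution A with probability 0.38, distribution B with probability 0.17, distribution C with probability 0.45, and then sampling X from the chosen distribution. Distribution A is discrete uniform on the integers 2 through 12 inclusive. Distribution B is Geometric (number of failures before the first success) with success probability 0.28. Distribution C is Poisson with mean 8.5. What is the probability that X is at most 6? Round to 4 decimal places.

Conditional on each component, P(X ≤ 6): A: 0.454545; B: 0.899694; C: 0.256178.
By total probability, P(X ≤ 6) = 0.38·0.454545 + 0.17·0.899694 + 0.45·0.256178 = 0.440955.

0.4410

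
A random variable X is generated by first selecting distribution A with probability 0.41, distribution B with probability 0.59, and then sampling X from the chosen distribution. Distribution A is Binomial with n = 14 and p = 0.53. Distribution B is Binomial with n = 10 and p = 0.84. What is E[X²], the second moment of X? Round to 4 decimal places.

66.4263

For each component E[X²] = Var + (mean)², giving A: 58.5438; B: 71.904.
Overall E[X²] = 0.41·58.5438 + 0.59·71.904 = 66.4263.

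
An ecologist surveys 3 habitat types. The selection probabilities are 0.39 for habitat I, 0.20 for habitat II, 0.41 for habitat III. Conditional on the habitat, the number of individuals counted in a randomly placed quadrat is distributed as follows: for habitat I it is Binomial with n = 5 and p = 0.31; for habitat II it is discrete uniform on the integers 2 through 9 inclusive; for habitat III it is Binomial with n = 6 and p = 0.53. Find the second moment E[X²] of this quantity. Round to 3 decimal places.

13.213

For each component E[X²] = Var + (mean)², giving I: 3.472; II: 35.5; III: 11.607.
Overall E[X²] = 0.39·3.472 + 0.2·35.5 + 0.41·11.607 = 13.213.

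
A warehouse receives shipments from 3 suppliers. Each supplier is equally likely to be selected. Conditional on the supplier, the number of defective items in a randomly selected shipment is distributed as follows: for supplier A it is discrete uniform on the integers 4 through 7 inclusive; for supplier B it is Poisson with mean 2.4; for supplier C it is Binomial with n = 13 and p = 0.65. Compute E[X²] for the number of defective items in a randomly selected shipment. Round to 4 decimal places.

38.0067

For each component E[X²] = Var + (mean)², giving A: 31.5; B: 8.16; C: 74.36.
Overall E[X²] = 0.333333·31.5 + 0.333333·8.16 + 0.333333·74.36 = 38.0067.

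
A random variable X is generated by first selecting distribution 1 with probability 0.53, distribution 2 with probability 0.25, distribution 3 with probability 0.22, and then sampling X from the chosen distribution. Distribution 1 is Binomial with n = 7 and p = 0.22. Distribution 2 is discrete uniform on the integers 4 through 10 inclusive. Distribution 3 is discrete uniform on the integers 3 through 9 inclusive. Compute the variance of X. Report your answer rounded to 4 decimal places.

Per component, 1: μ=1.54, E[X²]=3.5728; 2: μ=7, E[X²]=53; 3: μ=6, E[X²]=40.
E[X] = 0.53·1.54 + 0.25·7 + 0.22·6 = 3.8862.
E[X²] = 0.53·3.5728 + 0.25·53 + 0.22·40 = 23.9436.
Var(X) = E[X²] − (E[X])² = 23.9436 − 15.1026 = 8.84103.

8.8410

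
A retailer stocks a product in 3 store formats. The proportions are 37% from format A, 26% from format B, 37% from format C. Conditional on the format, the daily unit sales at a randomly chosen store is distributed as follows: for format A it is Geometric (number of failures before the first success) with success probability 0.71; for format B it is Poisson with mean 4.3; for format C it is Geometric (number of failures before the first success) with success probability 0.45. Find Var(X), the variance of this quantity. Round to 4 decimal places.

Per component, A: μ=0.408451, E[X²]=0.742115; B: μ=4.3, E[X²]=22.79; C: μ=1.22222, E[X²]=4.20988.
E[X] = 0.37·0.408451 + 0.26·4.3 + 0.37·1.22222 = 1.72135.
E[X²] = 0.37·0.742115 + 0.26·22.79 + 0.37·4.20988 = 7.75764.
Var(X) = E[X²] − (E[X])² = 7.75764 − 2.96304 = 4.79459.

4.7946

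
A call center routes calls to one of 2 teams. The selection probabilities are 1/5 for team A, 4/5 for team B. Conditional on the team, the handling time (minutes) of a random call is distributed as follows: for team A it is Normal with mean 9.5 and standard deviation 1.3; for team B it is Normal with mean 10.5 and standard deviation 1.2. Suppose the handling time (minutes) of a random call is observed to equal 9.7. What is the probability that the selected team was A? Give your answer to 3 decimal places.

0.222

Likelihoods f(9.7 | ·): A: 0.303268; B: 0.266207.
Posterior ∝ prior × likelihood. Numerator for A: 0.2·0.303268 = 0.0606537.
Normalizing constant: 0.2·0.303268 + 0.8·0.266207 = 0.273619.
P(A | observation) = 0.0606537 / 0.273619 = 0.221672.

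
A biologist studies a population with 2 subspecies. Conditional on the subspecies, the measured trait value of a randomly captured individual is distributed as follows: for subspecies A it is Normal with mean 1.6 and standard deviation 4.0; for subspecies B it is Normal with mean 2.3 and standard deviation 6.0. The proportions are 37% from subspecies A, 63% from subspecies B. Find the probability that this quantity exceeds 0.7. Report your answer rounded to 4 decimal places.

0.5992

Conditional on each subspecies, P(X > 0.7): A: 0.58901; B: 0.605137.
By total probability, P(X > 0.7) = 0.37·0.58901 + 0.63·0.605137 = 0.59917.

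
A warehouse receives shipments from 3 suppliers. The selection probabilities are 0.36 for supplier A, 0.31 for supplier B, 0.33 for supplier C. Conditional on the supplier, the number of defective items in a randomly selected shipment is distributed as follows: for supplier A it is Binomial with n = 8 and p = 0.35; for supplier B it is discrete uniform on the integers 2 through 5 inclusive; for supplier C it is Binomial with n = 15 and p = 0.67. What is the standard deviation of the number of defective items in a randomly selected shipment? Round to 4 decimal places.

3.5812

Per component, A: μ=2.8, E[X²]=9.66; B: μ=3.5, E[X²]=13.5; C: μ=10.05, E[X²]=104.319.
E[X] = 0.36·2.8 + 0.31·3.5 + 0.33·10.05 = 5.4095.
E[X²] = 0.36·9.66 + 0.31·13.5 + 0.33·104.319 = 42.0879.
Var(X) = E[X²] − (E[X])² = 42.0879 − 29.2627 = 12.8252.
SD(X) = √12.8252 = 3.58123.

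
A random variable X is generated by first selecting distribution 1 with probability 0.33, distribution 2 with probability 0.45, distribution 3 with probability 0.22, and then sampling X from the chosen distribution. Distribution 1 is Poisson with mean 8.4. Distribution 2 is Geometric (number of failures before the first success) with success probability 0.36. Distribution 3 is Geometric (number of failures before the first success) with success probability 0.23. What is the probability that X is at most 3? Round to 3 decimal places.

0.528

Conditional on each component, P(X ≤ 3): 1: 0.0322604; 2: 0.832228; 3: 0.64847.
By total probability, P(X ≤ 3) = 0.33·0.0322604 + 0.45·0.832228 + 0.22·0.64847 = 0.527812.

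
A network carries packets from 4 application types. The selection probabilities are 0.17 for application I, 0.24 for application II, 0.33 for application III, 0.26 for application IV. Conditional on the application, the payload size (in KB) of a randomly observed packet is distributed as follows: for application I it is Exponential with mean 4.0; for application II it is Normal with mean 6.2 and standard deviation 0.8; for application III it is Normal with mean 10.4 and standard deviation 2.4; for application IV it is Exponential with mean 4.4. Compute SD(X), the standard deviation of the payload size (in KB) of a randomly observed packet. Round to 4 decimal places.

Per component, I: μ=4, E[X²]=32; II: μ=6.2, E[X²]=39.08; III: μ=10.4, E[X²]=113.92; IV: μ=4.4, E[X²]=38.72.
E[X] = 0.17·4 + 0.24·6.2 + 0.33·10.4 + 0.26·4.4 = 6.744.
E[X²] = 0.17·32 + 0.24·39.08 + 0.33·113.92 + 0.26·38.72 = 62.48.
Var(X) = E[X²] − (E[X])² = 62.48 − 45.4815 = 16.9985.
SD(X) = √16.9985 = 4.12292.

4.1229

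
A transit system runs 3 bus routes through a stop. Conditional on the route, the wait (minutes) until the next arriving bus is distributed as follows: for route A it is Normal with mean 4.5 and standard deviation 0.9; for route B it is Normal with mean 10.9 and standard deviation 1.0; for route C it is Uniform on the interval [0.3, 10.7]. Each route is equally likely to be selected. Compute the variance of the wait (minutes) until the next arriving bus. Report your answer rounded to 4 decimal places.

11.5100

Per component, A: μ=4.5, E[X²]=21.06; B: μ=10.9, E[X²]=119.81; C: μ=5.5, E[X²]=39.2633.
E[X] = 0.333333·4.5 + 0.333333·10.9 + 0.333333·5.5 = 6.96667.
E[X²] = 0.333333·21.06 + 0.333333·119.81 + 0.333333·39.2633 = 60.0444.
Var(X) = E[X²] − (E[X])² = 60.0444 − 48.5344 = 11.51.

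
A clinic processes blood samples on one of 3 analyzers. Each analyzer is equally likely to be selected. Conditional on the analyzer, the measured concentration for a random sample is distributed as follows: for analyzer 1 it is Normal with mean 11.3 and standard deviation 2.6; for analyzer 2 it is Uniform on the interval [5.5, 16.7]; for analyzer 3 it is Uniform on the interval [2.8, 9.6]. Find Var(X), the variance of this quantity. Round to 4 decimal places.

Per component, 1: μ=11.3, E[X²]=134.45; 2: μ=11.1, E[X²]=133.663; 3: μ=6.2, E[X²]=42.2933.
E[X] = 0.333333·11.3 + 0.333333·11.1 + 0.333333·6.2 = 9.53333.
E[X²] = 0.333333·134.45 + 0.333333·133.663 + 0.333333·42.2933 = 103.469.
Var(X) = E[X²] − (E[X])² = 103.469 − 90.8844 = 12.5844.

12.5844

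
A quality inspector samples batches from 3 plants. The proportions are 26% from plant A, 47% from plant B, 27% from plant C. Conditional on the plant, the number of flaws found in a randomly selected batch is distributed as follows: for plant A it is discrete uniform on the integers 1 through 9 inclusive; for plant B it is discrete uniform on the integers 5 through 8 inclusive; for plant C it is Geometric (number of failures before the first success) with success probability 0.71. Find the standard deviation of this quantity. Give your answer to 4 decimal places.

Per component, A: μ=5, E[X²]=31.6667; B: μ=6.5, E[X²]=43.5; C: μ=0.408451, E[X²]=0.742115.
E[X] = 0.26·5 + 0.47·6.5 + 0.27·0.408451 = 4.46528.
E[X²] = 0.26·31.6667 + 0.47·43.5 + 0.27·0.742115 = 28.8787.
Var(X) = E[X²] − (E[X])² = 28.8787 − 19.9387 = 8.93996.
SD(X) = √8.93996 = 2.98998.

2.9900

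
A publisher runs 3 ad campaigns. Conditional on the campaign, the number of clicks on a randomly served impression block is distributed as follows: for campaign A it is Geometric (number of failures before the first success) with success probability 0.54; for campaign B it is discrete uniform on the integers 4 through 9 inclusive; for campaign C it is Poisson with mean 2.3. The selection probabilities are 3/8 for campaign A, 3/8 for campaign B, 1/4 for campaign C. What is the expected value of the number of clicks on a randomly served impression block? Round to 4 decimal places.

3.3319

Component means — A: 0.851852; B: 6.5; C: 2.3.
E[X] = 0.375·0.851852 + 0.375·6.5 + 0.25·2.3 = 3.33194.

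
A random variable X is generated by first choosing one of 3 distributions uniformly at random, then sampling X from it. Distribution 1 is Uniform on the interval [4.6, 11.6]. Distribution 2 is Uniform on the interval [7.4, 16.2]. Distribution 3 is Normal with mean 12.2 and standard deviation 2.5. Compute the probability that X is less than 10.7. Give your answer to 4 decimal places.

Conditional on each component, P(X < 10.7): 1: 0.871429; 2: 0.375; 3: 0.274253.
By total probability, P(X < 10.7) = 0.333333·0.871429 + 0.333333·0.375 + 0.333333·0.274253 = 0.506894.

0.5069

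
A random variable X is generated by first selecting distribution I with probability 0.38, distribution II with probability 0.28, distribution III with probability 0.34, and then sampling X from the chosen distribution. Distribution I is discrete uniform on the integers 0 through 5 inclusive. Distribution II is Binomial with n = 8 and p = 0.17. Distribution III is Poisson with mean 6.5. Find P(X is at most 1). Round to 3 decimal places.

Conditional on each component, P(X ≤ 1): I: 0.333333; II: 0.59428; III: 0.0112758.
By total probability, P(X ≤ 1) = 0.38·0.333333 + 0.28·0.59428 + 0.34·0.0112758 = 0.296899.

0.297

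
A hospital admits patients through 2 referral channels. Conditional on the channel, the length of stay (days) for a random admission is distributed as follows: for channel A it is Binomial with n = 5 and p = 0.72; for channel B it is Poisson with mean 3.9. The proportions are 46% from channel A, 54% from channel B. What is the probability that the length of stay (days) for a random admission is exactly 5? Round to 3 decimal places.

Conditional on each channel, P(X = 5): A: 0.193492; B: 0.152193.
By total probability, P(X = 5) = 0.46·0.193492 + 0.54·0.152193 = 0.17119.

0.171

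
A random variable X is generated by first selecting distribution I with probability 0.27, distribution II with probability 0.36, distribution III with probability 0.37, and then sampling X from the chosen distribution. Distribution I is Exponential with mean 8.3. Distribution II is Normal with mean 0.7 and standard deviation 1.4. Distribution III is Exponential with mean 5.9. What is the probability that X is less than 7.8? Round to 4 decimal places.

0.7959

Conditional on each component, P(X < 7.8): I: 0.609278; II: 1; III: 0.733407.
By total probability, P(X < 7.8) = 0.27·0.609278 + 0.36·1 + 0.37·0.733407 = 0.795866.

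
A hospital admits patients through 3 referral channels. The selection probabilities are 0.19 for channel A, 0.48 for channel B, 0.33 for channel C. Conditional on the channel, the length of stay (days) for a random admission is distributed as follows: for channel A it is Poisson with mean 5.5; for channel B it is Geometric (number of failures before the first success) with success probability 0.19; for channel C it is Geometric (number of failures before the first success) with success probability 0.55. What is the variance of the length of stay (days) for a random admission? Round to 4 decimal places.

Per component, A: μ=5.5, E[X²]=35.75; B: μ=4.26316, E[X²]=40.6122; C: μ=0.818182, E[X²]=2.15702.
E[X] = 0.19·5.5 + 0.48·4.26316 + 0.33·0.818182 = 3.36132.
E[X²] = 0.19·35.75 + 0.48·40.6122 + 0.33·2.15702 = 26.9982.
Var(X) = E[X²] − (E[X])² = 26.9982 − 11.2984 = 15.6997.

15.6997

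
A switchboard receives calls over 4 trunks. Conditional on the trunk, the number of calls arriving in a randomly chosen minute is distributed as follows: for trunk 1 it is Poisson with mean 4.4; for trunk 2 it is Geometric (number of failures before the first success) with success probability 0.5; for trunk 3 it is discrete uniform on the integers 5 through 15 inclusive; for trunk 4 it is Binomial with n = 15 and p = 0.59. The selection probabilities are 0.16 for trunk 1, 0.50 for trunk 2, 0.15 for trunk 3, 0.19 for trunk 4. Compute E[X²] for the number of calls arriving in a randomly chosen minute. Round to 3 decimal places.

For each component E[X²] = Var + (mean)², giving 1: 23.76; 2: 3; 3: 110; 4: 81.951.
Overall E[X²] = 0.16·23.76 + 0.5·3 + 0.15·110 + 0.19·81.951 = 37.3723.

37.372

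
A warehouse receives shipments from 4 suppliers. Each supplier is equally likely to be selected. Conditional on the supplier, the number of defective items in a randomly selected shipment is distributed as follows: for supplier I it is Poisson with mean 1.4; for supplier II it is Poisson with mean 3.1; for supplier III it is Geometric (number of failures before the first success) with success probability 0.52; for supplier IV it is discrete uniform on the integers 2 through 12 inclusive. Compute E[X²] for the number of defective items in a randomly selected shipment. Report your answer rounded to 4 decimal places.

For each component E[X²] = Var + (mean)², giving I: 3.36; II: 12.71; III: 2.62722; IV: 59.
Overall E[X²] = 0.25·3.36 + 0.25·12.71 + 0.25·2.62722 + 0.25·59 = 19.4243.

19.4243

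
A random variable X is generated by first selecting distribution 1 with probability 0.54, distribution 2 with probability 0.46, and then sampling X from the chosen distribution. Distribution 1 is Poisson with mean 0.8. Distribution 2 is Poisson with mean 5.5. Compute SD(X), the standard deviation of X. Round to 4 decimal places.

Per component, 1: μ=0.8, E[X²]=1.44; 2: μ=5.5, E[X²]=35.75.
E[X] = 0.54·0.8 + 0.46·5.5 = 2.962.
E[X²] = 0.54·1.44 + 0.46·35.75 = 17.2226.
Var(X) = E[X²] − (E[X])² = 17.2226 − 8.77344 = 8.44916.
SD(X) = √8.44916 = 2.90674.

2.9067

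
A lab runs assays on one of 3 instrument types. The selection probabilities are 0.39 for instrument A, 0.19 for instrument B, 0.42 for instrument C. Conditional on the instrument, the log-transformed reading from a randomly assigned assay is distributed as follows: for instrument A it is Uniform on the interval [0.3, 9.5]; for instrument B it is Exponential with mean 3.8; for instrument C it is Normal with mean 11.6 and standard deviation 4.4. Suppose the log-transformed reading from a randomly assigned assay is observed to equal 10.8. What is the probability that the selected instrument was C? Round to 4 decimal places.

Likelihoods f(10.8 | ·): A: 0; B: 0.0153428; C: 0.0891824.
Posterior ∝ prior × likelihood. Numerator for C: 0.42·0.0891824 = 0.0374566.
Normalizing constant: 0.39·0 + 0.19·0.0153428 + 0.42·0.0891824 = 0.0403717.
P(C | observation) = 0.0374566 / 0.0403717 = 0.927793.

0.9278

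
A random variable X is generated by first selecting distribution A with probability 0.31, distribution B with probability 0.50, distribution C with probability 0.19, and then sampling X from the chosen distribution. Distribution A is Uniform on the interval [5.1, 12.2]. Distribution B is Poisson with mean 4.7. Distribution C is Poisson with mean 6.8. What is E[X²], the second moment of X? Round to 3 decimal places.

For each component E[X²] = Var + (mean)², giving A: 79.0233; B: 26.79; C: 53.04.
Overall E[X²] = 0.31·79.0233 + 0.5·26.79 + 0.19·53.04 = 47.9698.

47.970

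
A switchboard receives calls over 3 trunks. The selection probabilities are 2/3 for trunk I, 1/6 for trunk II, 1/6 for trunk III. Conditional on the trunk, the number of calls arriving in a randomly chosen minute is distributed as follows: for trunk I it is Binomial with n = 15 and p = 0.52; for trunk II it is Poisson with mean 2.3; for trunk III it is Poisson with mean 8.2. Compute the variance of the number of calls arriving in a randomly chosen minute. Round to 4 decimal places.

Per component, I: μ=7.8, E[X²]=64.584; II: μ=2.3, E[X²]=7.59; III: μ=8.2, E[X²]=75.44.
E[X] = 0.666667·7.8 + 0.166667·2.3 + 0.166667·8.2 = 6.95.
E[X²] = 0.666667·64.584 + 0.166667·7.59 + 0.166667·75.44 = 56.8943.
Var(X) = E[X²] − (E[X])² = 56.8943 − 48.3025 = 8.59183.

8.5918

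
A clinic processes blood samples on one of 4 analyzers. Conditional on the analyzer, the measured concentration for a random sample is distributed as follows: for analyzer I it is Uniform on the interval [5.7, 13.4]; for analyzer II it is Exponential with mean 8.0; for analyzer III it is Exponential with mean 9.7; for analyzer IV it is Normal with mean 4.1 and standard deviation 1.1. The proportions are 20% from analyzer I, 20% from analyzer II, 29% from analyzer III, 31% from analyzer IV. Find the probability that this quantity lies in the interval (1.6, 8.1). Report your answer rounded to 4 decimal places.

0.5799

Conditional on each analyzer, P(1.6 < X < 8.1): I: 0.311688; II: 0.455421; III: 0.414085; IV: 0.98834.
By total probability, P(1.6 < X < 8.1) = 0.2·0.311688 + 0.2·0.455421 + 0.29·0.414085 + 0.31·0.98834 = 0.579892.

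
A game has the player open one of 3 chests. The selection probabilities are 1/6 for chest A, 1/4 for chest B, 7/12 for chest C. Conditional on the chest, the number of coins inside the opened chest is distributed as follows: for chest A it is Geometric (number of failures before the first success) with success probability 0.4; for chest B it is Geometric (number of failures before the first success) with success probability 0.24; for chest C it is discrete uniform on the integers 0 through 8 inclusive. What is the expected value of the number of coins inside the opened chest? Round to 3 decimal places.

3.375

Component means — A: 1.5; B: 3.16667; C: 4.
E[X] = 0.166667·1.5 + 0.25·3.16667 + 0.583333·4 = 3.375.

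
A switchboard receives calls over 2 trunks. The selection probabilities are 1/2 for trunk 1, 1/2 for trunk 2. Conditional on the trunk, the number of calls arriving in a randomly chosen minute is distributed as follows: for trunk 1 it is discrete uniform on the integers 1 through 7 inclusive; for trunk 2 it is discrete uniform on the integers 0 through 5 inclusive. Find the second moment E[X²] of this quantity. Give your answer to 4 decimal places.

For each component E[X²] = Var + (mean)², giving 1: 20; 2: 9.16667.
Overall E[X²] = 0.5·20 + 0.5·9.16667 = 14.5833.

14.5833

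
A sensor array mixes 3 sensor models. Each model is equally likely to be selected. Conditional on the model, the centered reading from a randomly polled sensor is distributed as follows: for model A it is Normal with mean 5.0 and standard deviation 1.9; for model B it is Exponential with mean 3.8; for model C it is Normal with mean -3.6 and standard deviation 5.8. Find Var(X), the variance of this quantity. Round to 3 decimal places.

Per component, A: μ=5, E[X²]=28.61; B: μ=3.8, E[X²]=28.88; C: μ=-3.6, E[X²]=46.6.
E[X] = 0.333333·5 + 0.333333·3.8 + 0.333333·-3.6 = 1.73333.
E[X²] = 0.333333·28.61 + 0.333333·28.88 + 0.333333·46.6 = 34.6967.
Var(X) = E[X²] − (E[X])² = 34.6967 − 3.00444 = 31.6922.

31.692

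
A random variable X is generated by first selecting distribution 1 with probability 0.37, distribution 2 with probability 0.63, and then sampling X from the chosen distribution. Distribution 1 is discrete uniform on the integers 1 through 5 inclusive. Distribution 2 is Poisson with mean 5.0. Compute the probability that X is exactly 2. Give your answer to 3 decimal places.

0.127

Conditional on each component, P(X = 2): 1: 0.2; 2: 0.0842243.
By total probability, P(X = 2) = 0.37·0.2 + 0.63·0.0842243 = 0.127061.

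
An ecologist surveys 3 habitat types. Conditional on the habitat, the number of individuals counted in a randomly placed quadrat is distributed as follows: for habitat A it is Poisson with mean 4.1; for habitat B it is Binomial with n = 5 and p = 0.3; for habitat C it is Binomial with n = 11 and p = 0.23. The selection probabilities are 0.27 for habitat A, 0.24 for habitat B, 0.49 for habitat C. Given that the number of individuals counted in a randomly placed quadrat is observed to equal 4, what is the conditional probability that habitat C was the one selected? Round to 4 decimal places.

Likelihoods P(X=4 | ·): A: 0.195127; B: 0.02835; C: 0.148204.
Posterior ∝ prior × likelihood. Numerator for C: 0.49·0.148204 = 0.07262.
Normalizing constant: 0.27·0.195127 + 0.24·0.02835 + 0.49·0.148204 = 0.132108.
P(C | observation) = 0.07262 / 0.132108 = 0.549701.

0.5497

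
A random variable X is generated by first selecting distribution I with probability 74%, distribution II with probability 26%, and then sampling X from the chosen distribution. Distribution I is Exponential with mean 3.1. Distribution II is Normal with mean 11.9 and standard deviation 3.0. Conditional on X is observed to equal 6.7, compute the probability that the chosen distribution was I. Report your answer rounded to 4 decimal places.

Likelihoods f(6.7 | ·): I: 0.0371537; II: 0.0296062.
Posterior ∝ prior × likelihood. Numerator for I: 0.74·0.0371537 = 0.0274937.
Normalizing constant: 0.74·0.0371537 + 0.26·0.0296062 = 0.0351913.
P(I | observation) = 0.0274937 / 0.0351913 = 0.781264.

0.7813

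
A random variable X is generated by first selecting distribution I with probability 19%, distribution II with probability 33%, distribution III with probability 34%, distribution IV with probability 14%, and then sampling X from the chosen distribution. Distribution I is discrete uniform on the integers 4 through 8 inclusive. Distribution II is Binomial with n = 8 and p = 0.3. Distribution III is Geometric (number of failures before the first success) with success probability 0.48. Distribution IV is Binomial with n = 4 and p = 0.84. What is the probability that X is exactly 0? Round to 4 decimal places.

0.1823

Conditional on each component, P(X = 0): I: 0; II: 0.057648; III: 0.48; IV: 0.00065536.
By total probability, P(X = 0) = 0.19·0 + 0.33·0.057648 + 0.34·0.48 + 0.14·0.00065536 = 0.182316.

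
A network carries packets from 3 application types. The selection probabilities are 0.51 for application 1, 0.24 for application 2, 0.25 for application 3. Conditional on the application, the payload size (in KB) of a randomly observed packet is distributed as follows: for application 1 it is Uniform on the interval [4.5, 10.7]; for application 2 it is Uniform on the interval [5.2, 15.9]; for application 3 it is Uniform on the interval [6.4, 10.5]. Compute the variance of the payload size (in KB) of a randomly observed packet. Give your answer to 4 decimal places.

Per component, 1: μ=7.6, E[X²]=60.9633; 2: μ=10.55, E[X²]=120.843; 3: μ=8.45, E[X²]=72.8033.
E[X] = 0.51·7.6 + 0.24·10.55 + 0.25·8.45 = 8.5205.
E[X²] = 0.51·60.9633 + 0.24·120.843 + 0.25·72.8033 = 78.2945.
Var(X) = E[X²] − (E[X])² = 78.2945 − 72.5989 = 5.69561.

5.6956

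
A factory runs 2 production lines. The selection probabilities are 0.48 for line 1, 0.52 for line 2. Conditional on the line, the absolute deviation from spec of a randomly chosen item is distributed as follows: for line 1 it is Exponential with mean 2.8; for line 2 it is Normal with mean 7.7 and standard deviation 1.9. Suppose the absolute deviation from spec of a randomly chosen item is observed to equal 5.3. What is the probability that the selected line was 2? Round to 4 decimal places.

0.6556

Likelihoods f(5.3 | ·): 1: 0.0538003; 2: 0.0945547.
Posterior ∝ prior × likelihood. Numerator for 2: 0.52·0.0945547 = 0.0491685.
Normalizing constant: 0.48·0.0538003 + 0.52·0.0945547 = 0.0749926.
P(2 | observation) = 0.0491685 / 0.0749926 = 0.655644.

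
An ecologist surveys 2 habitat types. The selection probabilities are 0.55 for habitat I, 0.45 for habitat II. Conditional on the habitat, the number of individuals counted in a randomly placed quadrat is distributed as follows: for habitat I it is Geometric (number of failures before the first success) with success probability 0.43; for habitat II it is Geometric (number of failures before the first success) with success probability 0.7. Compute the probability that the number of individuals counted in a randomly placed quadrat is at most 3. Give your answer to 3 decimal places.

Conditional on each habitat, P(X ≤ 3): I: 0.89444; II: 0.9919.
By total probability, P(X ≤ 3) = 0.55·0.89444 + 0.45·0.9919 = 0.938297.

0.938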